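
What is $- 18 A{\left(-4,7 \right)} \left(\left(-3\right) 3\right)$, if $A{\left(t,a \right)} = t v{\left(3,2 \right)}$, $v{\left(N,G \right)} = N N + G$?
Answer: $-7128$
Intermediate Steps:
$v{\left(N,G \right)} = G + N^{2}$ ($v{\left(N,G \right)} = N^{2} + G = G + N^{2}$)
$A{\left(t,a \right)} = 11 t$ ($A{\left(t,a \right)} = t \left(2 + 3^{2}\right) = t \left(2 + 9\right) = t 11 = 11 t$)
$- 18 A{\left(-4,7 \right)} \left(\left(-3\right) 3\right) = - 18 \cdot 11 \left(-4\right) \left(\left(-3\right) 3\right) = \left(-18\right) \left(-44\right) \left(-9\right) = 792 \left(-9\right) = -7128$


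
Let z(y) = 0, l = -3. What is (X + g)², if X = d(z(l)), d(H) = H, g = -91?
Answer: 8281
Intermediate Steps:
X = 0
(X + g)² = (0 - 91)² = (-91)² = 8281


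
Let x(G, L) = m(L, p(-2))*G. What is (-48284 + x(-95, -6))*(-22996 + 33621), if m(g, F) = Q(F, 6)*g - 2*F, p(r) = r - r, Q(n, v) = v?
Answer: -476680000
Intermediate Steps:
p(r) = 0
m(g, F) = -2*F + 6*g (m(g, F) = 6*g - 2*F = -2*F + 6*g)
x(G, L) = 6*G*L (x(G, L) = (-2*0 + 6*L)*G = (0 + 6*L)*G = (6*L)*G = 6*G*L)
(-48284 + x(-95, -6))*(-22996 + 33621) = (-48284 + 6*(-95)*(-6))*(-22996 + 33621) = (-48284 + 3420)*10625 = -44864*10625 = -476680000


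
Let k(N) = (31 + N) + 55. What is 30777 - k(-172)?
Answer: 30863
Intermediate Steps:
k(N) = 86 + N
30777 - k(-172) = 30777 - (86 - 172) = 30777 - 1*(-86) = 30777 + 86 = 30863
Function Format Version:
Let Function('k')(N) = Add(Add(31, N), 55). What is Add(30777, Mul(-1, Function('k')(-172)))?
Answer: 30863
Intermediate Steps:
Function('k')(N) = Add(86, N)
Add(30777, Mul(-1, Function('k')(-172))) = Add(30777, Mul(-1, Add(86, -172))) = Add(30777, Mul(-1, -86)) = Add(30777, 86) = 30863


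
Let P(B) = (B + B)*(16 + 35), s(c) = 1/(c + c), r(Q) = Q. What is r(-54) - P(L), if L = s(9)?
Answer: -179/3 ≈ -59.667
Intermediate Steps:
s(c) = 1/(2*c)
L = 1/18 (L = (½)/9 = (½)*(⅑) = 1/18 ≈ 0.055556)
P(B) = 102*B (P(B) = (2*B)*51 = 102*B)
r(-54) - P(L) = -54 - 102/18 = -54 - 1*17/3 = -54 - 17/3 = -179/3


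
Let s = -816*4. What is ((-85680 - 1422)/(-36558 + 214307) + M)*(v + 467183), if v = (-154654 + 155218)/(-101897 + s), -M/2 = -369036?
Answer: 6445362398743003250574/18692262589 ≈ 3.4481e+11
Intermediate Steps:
M = 738072 (M = -2*(-369036) = 738072)
s = -3264 (s = -34*96 = -3264)
v = -564/105161 (v = (-154654 + 155218)/(-101897 - 3264) = 564/(-105161) = 564*(-1/105161) = -564/105161 ≈ -0.0053632)
((-85680 - 1422)/(-36558 + 214307) + M)*(v + 467183) = ((-85680 - 1422)/(-36558 + 214307) + 738072)*(-564/105161 + 467183) = (-87102/177749 + 738072)*(49129430899/105161) = (131191472826/177749)*(49129430899/105161) = 6445362398743003250574/18692262589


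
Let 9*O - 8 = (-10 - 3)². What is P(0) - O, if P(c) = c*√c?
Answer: -59/3 ≈ -19.667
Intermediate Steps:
P(c) = c^(3/2)
O = 59/3 (O = 8/9 + (-10 - 3)²/9 = 8/9 + (⅑)*(-13)² = 8/9 + (⅑)*169 = 8/9 + 169/9 = 59/3 ≈ 19.667)
P(0) - O = 0^(3/2) - 1*59/3 = 0 - 59/3 = -59/3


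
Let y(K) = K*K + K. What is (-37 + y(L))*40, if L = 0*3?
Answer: -1480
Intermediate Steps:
L = 0
y(K) = K + K**2 (y(K) = K**2 + K = K + K**2)
(-37 + y(L))*40 = (-37 + 0*(1 + 0))*40 = (-37 + 0*1)*40 = (-37 + 0)*40 = -37*40 = -1480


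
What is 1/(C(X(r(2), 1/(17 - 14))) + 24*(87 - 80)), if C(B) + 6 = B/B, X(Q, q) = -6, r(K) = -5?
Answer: 1/163 ≈ 0.0061350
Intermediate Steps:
C(B) = -5 (C(B) = -6 + B/B = -6 + 1 = -5)
1/(C(X(r(2), 1/(17 - 14))) + 24*(87 - 80)) = 1/(-5 + 24*(87 - 80)) = 1/(-5 + 24*7) = 1/(-5 + 168) = 1/163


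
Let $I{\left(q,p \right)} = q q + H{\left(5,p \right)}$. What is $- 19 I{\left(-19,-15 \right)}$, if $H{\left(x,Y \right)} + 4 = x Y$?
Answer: $-5358$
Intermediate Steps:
$H{\left(x,Y \right)} = -4 + Y x$ ($H{\left(x,Y \right)} = -4 + x Y = -4 + Y x$)
$I{\left(q,p \right)} = -4 + q^{2} + 5 p$ ($I{\left(q,p \right)} = q q + \left(-4 + p 5\right) = q^{2} + \left(-4 + 5 p\right) = -4 + q^{2} + 5 p$)
$- 19 I{\left(-19,-15 \right)} = - 19 \left(-4 + \left(-19\right)^{2} + 5 \left(-15\right)\right) = - 19 \left(-4 + 361 - 75\right) = \left(-19\right) 282 = -5358$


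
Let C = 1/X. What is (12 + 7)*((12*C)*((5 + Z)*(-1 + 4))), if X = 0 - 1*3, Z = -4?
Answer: -228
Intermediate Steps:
X = -3 (X = 0 - 3 = -3)
C = -1/3 (C = 1/(-3) = -1/3 ≈ -0.33333)
(12 + 7)*((12*C)*((5 + Z)*(-1 + 4))) = (12 + 7)*((12*(-1/3))*((5 - 4)*(-1 + 4))) = 19*(-4*3) = 19*(-12) = -228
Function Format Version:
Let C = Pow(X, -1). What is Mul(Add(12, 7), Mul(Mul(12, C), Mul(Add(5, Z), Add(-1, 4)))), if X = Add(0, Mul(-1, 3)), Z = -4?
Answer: -228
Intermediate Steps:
X = -3 (X = Add(0, -3) = -3)
C = Rational(-1, 3) (C = Pow(-3, -1) = Rational(-1, 3) ≈ -0.33333)
Mul(Add(12, 7), Mul(Mul(12, C), Mul(Add(5, Z), Add(-1, 4)))) = Mul(Add(12, 7), Mul(Mul(12, Rational(-1, 3)), Mul(Add(5, -4), Add(-1, 4)))) = Mul(19, Mul(-4, Mul(1, 3))) = Mul(19, Mul(-4, 3)) = Mul(19, -12) = -228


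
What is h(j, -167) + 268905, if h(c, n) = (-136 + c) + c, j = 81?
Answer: 268931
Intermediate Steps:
h(c, n) = -136 + 2*c
h(j, -167) + 268905 = (-136 + 2*81) + 268905 = (-136 + 162) + 268905 = 26 + 268905 = 268931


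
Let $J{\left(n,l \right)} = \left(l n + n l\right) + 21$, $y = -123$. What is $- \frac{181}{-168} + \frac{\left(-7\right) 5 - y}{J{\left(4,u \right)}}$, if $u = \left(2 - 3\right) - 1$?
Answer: $\frac{15689}{840} \approx 18.677$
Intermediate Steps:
$u = -2$ ($u = -1 - 1 = -2$)
$J{\left(n,l \right)} = 21 + 2 l n$ ($J{\left(n,l \right)} = \left(l n + l n\right) + 21 = 2 l n + 21 = 21 + 2 l n$)
$- \frac{181}{-168} + \frac{\left(-7\right) 5 - y}{J{\left(4,u \right)}} = - \frac{181}{-168} + \frac{\left(-7\right) 5 - -123}{21 + 2 \left(-2\right) 4} = \left(-181\right) \left(- \frac{1}{168}\right) + \frac{-35 + 123}{21 - 16} = \frac{181}{168} + \frac{88}{5} = \frac{15689}{840}$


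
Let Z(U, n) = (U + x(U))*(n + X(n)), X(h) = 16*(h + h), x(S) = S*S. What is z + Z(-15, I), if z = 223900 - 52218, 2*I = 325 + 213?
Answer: 2035852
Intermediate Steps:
x(S) = S²
I = 269 (I = (325 + 213)/2 = (½)*538 = 269)
X(h) = 32*h (X(h) = 16*(2*h) = 32*h)
Z(U, n) = 33*n*(U + U²) (Z(U, n) = (U + U²)*(n + 32*n) = (U + U²)*(33*n) = 33*n*(U + U²))
z = 171682
z + Z(-15, I) = 171682 + 33*(-15)*269*(1 - 15) = 171682 + 33*(-15)*269*(-14) = 171682 + 1864170 = 2035852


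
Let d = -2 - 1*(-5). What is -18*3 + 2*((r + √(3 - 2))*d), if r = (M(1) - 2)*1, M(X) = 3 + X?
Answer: -36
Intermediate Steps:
d = 3 (d = -2 + 5 = 3)
r = 2 (r = ((3 + 1) - 2)*1 = (4 - 2)*1 = 2*1 = 2)
-18*3 + 2*((r + √(3 - 2))*d) = -18*3 + 2*((2 + √(3 - 2))*3) = -54 + 2*((2 + √1)*3) = -54 + 2*((2 + 1)*3) = -54 + 2*(3*3) = -54 + 2*9 = -54 + 18 = -36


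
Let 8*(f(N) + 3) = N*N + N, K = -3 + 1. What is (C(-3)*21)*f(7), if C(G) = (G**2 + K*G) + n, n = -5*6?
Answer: -1260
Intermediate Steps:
K = -2
n = -30
f(N) = -3 + N/8 + N**2/8 (f(N) = -3 + (N*N + N)/8 = -3 + (N**2 + N)/8 = -3 + (N + N**2)/8 = -3 + (N/8 + N**2/8) = -3 + N/8 + N**2/8)
C(G) = -30 + G**2 - 2*G (C(G) = (G**2 - 2*G) - 30 = -30 + G**2 - 2*G)
(C(-3)*21)*f(7) = ((-30 + (-3)**2 - 2*(-3))*21)*(-3 + (1/8)*7 + (1/8)*7**2) = ((-30 + 9 + 6)*21)*(-3 + 7/8 + (1/8)*49) = (-15*21)*(-3 + 7/8 + 49/8) = -315*4 = -1260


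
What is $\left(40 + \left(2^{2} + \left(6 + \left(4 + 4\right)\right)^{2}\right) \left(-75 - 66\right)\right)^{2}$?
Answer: $792985600$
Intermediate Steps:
$\left(40 + \left(2^{2} + \left(6 + \left(4 + 4\right)\right)^{2}\right) \left(-75 - 66\right)\right)^{2} = \left(40 + \left(4 + \left(6 + 8\right)^{2}\right) \left(-141\right)\right)^{2} = \left(40 + \left(4 + 14^{2}\right) \left(-141\right)\right)^{2} = \left(40 + \left(4 + 196\right) \left(-141\right)\right)^{2} = \left(40 + 200 \left(-141\right)\right)^{2} = \left(40 - 28200\right)^{2} = \left(-28160\right)^{2} = 792985600$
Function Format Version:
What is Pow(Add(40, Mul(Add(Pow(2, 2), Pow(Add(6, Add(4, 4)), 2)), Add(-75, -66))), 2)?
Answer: 792985600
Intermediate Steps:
Pow(Add(40, Mul(Add(Pow(2, 2), Pow(Add(6, Add(4, 4)), 2)), Add(-75, -66))), 2) = Pow(Add(40, Mul(Add(4, Pow(Add(6, 8), 2)), -141)), 2) = Pow(Add(40, Mul(Add(4, Pow(14, 2)), -141)), 2) = Pow(Add(40, Mul(Add(4, 196), -141)), 2) = Pow(Add(40, Mul(200, -141)), 2) = Pow(Add(40, -28200), 2) = Pow(-28160, 2) = 792985600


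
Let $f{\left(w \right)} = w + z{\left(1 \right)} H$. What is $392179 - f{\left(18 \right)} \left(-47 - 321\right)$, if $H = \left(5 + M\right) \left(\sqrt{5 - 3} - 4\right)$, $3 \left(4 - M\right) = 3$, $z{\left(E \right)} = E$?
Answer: $387027 + 2944 \sqrt{2} \approx 3.9119 \cdot 10^{5}$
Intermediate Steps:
$M = 3$ ($M = 4 - 1 = 3$)
$H = -32 + 8 \sqrt{2}$ ($H = \left(5 + 3\right) \left(\sqrt{5 - 3} - 4\right) = 8 \left(\sqrt{2} - 4\right) = 8 \left(-4 + \sqrt{2}\right) = -32 + 8 \sqrt{2} \approx -20.686$)
$f{\left(w \right)} = -32 + w + 8 \sqrt{2}$ ($f{\left(w \right)} = w + 1 \left(-32 + 8 \sqrt{2}\right) = w - \left(32 - 8 \sqrt{2}\right) = -32 + w + 8 \sqrt{2}$)
$392179 - f{\left(18 \right)} \left(-47 - 321\right) = 392179 - \left(-32 + 18 + 8 \sqrt{2}\right) \left(-47 - 321\right) = 392179 - \left(-14 + 8 \sqrt{2}\right) \left(-368\right) = 392179 - \left(5152 - 2944 \sqrt{2}\right) = 387027 + 2944 \sqrt{2}$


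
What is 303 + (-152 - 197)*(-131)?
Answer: 46022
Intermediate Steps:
303 + (-152 - 197)*(-131) = 303 - 349*(-131) = 303 + 45719 = 46022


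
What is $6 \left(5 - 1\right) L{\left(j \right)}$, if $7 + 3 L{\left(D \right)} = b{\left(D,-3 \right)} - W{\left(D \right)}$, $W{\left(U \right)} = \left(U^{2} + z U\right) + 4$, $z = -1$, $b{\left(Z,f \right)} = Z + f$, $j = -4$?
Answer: $-304$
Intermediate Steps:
$W{\left(U \right)} = 4 + U^{2} - U$ ($W{\left(U \right)} = \left(U^{2} - U\right) + 4 = 4 + U^{2} - U$)
$L{\left(D \right)} = - \frac{14}{3} - \frac{D^{2}}{3} + \frac{2 D}{3}$ ($L{\left(D \right)} = - \frac{7}{3} + \frac{\left(D - 3\right) - \left(4 + D^{2} - D\right)}{3} = - \frac{7}{3} + \frac{\left(-3 + D\right) - \left(4 + D^{2} - D\right)}{3} = - \frac{7}{3} + \frac{-7 - D^{2} + 2 D}{3} = - \frac{7}{3} - \left(\frac{7}{3} - \frac{2 D}{3} + \frac{D^{2}}{3}\right) = - \frac{14}{3} - \frac{D^{2}}{3} + \frac{2 D}{3}$)
$6 \left(5 - 1\right) L{\left(j \right)} = 6 \left(5 - 1\right) \left(- \frac{14}{3} - \frac{\left(-4\right)^{2}}{3} + \frac{2}{3} \left(-4\right)\right) = 6 \left(5 - 1\right) \left(- \frac{14}{3} - \frac{16}{3} - \frac{8}{3}\right) = 6 \cdot 4 \left(- \frac{14}{3} - \frac{16}{3} - \frac{8}{3}\right) = 24 \left(- \frac{38}{3}\right) = -304$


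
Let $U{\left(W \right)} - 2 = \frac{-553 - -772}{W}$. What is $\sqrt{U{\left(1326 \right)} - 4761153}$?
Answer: $\frac{i \sqrt{930157471698}}{442} \approx 2182.0 i$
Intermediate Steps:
$U{\left(W \right)} = 2 + \frac{219}{W}$ ($U{\left(W \right)} = 2 + \frac{-553 - -772}{W} = 2 + \frac{-553 + 772}{W} = 2 + \frac{219}{W}$)
$\sqrt{U{\left(1326 \right)} - 4761153} = \sqrt{\left(2 + \frac{219}{1326}\right) - 4761153} = \sqrt{\left(2 + 219 \cdot \frac{1}{1326}\right) - 4761153} = \sqrt{\left(2 + \frac{73}{442}\right) - 4761153} = \sqrt{\frac{957}{442} - 4761153} = \sqrt{- \frac{2104428669}{442}} = \frac{i \sqrt{930157471698}}{442}$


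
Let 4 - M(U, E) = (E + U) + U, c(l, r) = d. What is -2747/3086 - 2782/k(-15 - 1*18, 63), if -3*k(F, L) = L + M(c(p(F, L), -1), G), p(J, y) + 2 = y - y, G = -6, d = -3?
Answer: 25538743/243794 ≈ 104.76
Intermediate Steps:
p(J, y) = -2 (p(J, y) = -2 + (y - y) = -2 + 0 = -2)
c(l, r) = -3
M(U, E) = 4 - E - 2*U (M(U, E) = 4 - ((E + U) + U) = 4 - (E + 2*U) = 4 + (-E - 2*U) = 4 - E - 2*U)
k(F, L) = -16/3 - L/3 (k(F, L) = -(L + (4 - 1*(-6) - 2*(-3)))/3 = -(L + (4 + 6 + 6))/3 = -(L + 16)/3 = -(16 + L)/3 = -16/3 - L/3)
-2747/3086 - 2782/k(-15 - 1*18, 63) = -2747/3086 - 2782/(-16/3 - ⅓*63) = -2747*1/3086 - 2782/(-16/3 - 21) = -2747/3086 - 2782/(-79/3) = -2747/3086 - 2782*(-3/79) = -2747/3086 + 8346/79 = 25538743/243794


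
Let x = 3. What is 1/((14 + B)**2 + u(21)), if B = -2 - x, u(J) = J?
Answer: 1/102 ≈ 0.0098039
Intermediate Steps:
B = -5 (B = -2 - 1*3 = -2 - 3 = -5)
1/((14 + B)**2 + u(21)) = 1/((14 - 5)**2 + 21) = 1/(9**2 + 21) = 1/(81 + 21) = 1/102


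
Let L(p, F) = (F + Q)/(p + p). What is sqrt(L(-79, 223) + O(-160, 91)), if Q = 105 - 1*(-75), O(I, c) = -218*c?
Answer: I*sqrt(495299506)/158 ≈ 140.86*I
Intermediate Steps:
Q = 180 (Q = 105 + 75 = 180)
L(p, F) = (180 + F)/(2*p) (L(p, F) = (F + 180)/(p + p) = (180 + F)/((2*p)) = (180 + F)*(1/(2*p)) = (180 + F)/(2*p))
sqrt(L(-79, 223) + O(-160, 91)) = sqrt((1/2)*(180 + 223)/(-79) - 218*91) = sqrt((1/2)*(-1/79)*403 - 19838) = sqrt(-403/158 - 19838) = sqrt(-3134807/158) = I*sqrt(495299506)/158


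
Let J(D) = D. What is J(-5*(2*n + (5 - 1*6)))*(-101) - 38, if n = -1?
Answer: -1553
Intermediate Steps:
J(-5*(2*n + (5 - 1*6)))*(-101) - 38 = -5*(2*(-1) + (5 - 1*6))*(-101) - 38 = -5*(-2 + (5 - 6))*(-101) - 38 = -5*(-2 - 1)*(-101) - 38 = -5*(-3)*(-101) - 38 = 15*(-101) - 38 = -1515 - 38 = -1553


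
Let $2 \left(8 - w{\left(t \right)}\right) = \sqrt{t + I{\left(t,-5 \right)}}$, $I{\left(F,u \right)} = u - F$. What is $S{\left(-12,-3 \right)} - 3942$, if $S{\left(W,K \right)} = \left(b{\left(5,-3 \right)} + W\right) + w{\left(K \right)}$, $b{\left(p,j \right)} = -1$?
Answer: $-3947 - \frac{i \sqrt{5}}{2} \approx -3947.0 - 1.118 i$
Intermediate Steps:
$w{\left(t \right)} = 8 - \frac{i \sqrt{5}}{2}$ ($w{\left(t \right)} = 8 - \frac{\sqrt{t - \left(5 + t\right)}}{2} = 8 - \frac{\sqrt{-5}}{2} = 8 - \frac{i \sqrt{5}}{2}$)
$S{\left(W,K \right)} = 7 + W - \frac{i \sqrt{5}}{2}$ ($S{\left(W,K \right)} = \left(-1 + W\right) + \left(8 - \frac{i \sqrt{5}}{2}\right) = 7 + W - \frac{i \sqrt{5}}{2}$)
$S{\left(-12,-3 \right)} - 3942 = \left(7 - 12 - \frac{i \sqrt{5}}{2}\right) - 3942 = \left(-5 - \frac{i \sqrt{5}}{2}\right) - 3942 = -3947 - \frac{i \sqrt{5}}{2}$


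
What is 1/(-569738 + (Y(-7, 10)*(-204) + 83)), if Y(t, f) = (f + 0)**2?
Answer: -1/590055 ≈ -1.6948e-6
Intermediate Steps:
Y(t, f) = f**2
1/(-569738 + (Y(-7, 10)*(-204) + 83)) = 1/(-569738 + (10**2*(-204) + 83)) = 1/(-569738 + (100*(-204) + 83)) = 1/(-569738 + (-20400 + 83)) = 1/(-569738 - 20317) = 1/(-590055) = -1/590055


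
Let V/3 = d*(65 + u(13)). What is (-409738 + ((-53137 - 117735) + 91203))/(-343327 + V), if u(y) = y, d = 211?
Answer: 489407/293953 ≈ 1.6649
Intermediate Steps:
V = 49374 (V = 3*(211*(65 + 13)) = 3*(211*78) = 3*16458 = 49374)
(-409738 + ((-53137 - 117735) + 91203))/(-343327 + V) = (-409738 + ((-53137 - 117735) + 91203))/(-343327 + 49374) = (-409738 + (-170872 + 91203))/(-293953) = (-409738 - 79669)*(-1/293953) = -489407*(-1/293953) = 489407/293953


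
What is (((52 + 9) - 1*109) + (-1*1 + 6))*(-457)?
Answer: 19651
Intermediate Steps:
(((52 + 9) - 1*109) + (-1*1 + 6))*(-457) = ((61 - 109) + (-1 + 6))*(-457) = (-48 + 5)*(-457) = -43*(-457) = 19651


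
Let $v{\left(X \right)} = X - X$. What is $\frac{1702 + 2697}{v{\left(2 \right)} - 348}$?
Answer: $- \frac{4399}{348} \approx -12.641$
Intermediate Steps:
$v{\left(X \right)} = 0$
$\frac{1702 + 2697}{v{\left(2 \right)} - 348} = \frac{1702 + 2697}{0 - 348} = \frac{4399}{-348} = 4399 \left(- \frac{1}{348}\right) = - \frac{4399}{348}$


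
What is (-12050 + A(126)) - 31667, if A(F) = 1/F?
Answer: -5508341/126 ≈ -43717.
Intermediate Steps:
(-12050 + A(126)) - 31667 = (-12050 + 1/126) - 31667 = -1518299/126 - 31667 = -5508341/126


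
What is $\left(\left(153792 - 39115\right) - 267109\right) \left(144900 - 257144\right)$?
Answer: $17109577408$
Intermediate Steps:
$\left(\left(153792 - 39115\right) - 267109\right) \left(144900 - 257144\right) = \left(114677 - 267109\right) \left(-112244\right) = \left(-152432\right) \left(-112244\right) = 17109577408$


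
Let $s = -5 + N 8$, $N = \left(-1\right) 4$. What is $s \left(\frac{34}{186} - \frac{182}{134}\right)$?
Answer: $\frac{270988}{6231} \approx 43.49$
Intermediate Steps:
$N = -4$
$s = -37$ ($s = -5 - 32 = -37$)
$s \left(\frac{34}{186} - \frac{182}{134}\right) = - 37 \left(\frac{34}{186} - \frac{182}{134}\right) = - 37 \left(34 \cdot \frac{1}{186} - \frac{91}{67}\right) = - 37 \left(\frac{17}{93} - \frac{91}{67}\right) = \left(-37\right) \left(- \frac{7324}{6231}\right) = \frac{270988}{6231}$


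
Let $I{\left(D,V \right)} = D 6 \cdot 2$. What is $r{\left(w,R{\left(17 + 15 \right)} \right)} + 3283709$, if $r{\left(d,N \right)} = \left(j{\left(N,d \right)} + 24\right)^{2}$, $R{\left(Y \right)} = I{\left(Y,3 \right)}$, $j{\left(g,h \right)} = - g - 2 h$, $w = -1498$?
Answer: $10232205$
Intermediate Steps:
$I{\left(D,V \right)} = 12 D$ ($I{\left(D,V \right)} = 6 D 2 = 12 D$)
$R{\left(Y \right)} = 12 Y$
$r{\left(d,N \right)} = \left(24 - N - 2 d\right)^{2}$ ($r{\left(d,N \right)} = \left(\left(- N - 2 d\right) + 24\right)^{2} = \left(24 - N - 2 d\right)^{2}$)
$r{\left(w,R{\left(17 + 15 \right)} \right)} + 3283709 = \left(-24 + 12 \left(17 + 15\right) + 2 \left(-1498\right)\right)^{2} + 3283709 = \left(-24 + 12 \cdot 32 - 2996\right)^{2} + 3283709 = \left(-24 + 384 - 2996\right)^{2} + 3283709 = \left(-2636\right)^{2} + 3283709 = 6948496 + 3283709 = 10232205$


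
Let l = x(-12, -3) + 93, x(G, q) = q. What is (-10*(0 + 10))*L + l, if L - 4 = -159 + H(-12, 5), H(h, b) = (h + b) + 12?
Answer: 15090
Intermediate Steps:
H(h, b) = 12 + b + h (H(h, b) = (b + h) + 12 = 12 + b + h)
L = -150 (L = 4 + (-159 + (12 + 5 - 12)) = 4 + (-159 + 5) = 4 - 154 = -150)
l = 90 (l = -3 + 93 = 90)
(-10*(0 + 10))*L + l = -10*(0 + 10)*(-150) + 90 = -10*10*(-150) + 90 = -100*(-150) + 90 = 15000 + 90 = 15090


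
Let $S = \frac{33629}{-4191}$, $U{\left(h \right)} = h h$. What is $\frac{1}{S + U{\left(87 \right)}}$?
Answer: $\frac{4191}{31688050} \approx 0.00013226$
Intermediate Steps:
$U{\left(h \right)} = h^{2}$
$S = - \frac{33629}{4191}$ ($S = 33629 \left(- \frac{1}{4191}\right) = - \frac{33629}{4191} \approx -8.0241$)
$\frac{1}{S + U{\left(87 \right)}} = \frac{1}{- \frac{33629}{4191} + 87^{2}} = \frac{1}{- \frac{33629}{4191} + 7569} = \frac{1}{\frac{31688050}{4191}} = \frac{4191}{31688050}$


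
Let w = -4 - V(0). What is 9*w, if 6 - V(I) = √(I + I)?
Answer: -90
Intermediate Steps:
V(I) = 6 - √2*√I (V(I) = 6 - √(I + I) = 6 - √(2*I) = 6 - √2*√I)
w = -10 (w = -4 - (6 - √2*√0) = -4 - (6 - 1*√2*0) = -4 - (6 + 0) = -4 - 1*6 = -4 - 6 = -10)
9*w = 9*(-10) = -90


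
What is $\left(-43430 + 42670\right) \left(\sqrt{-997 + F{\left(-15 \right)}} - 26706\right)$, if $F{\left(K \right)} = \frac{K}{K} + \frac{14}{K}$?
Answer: $20296560 - \frac{152 i \sqrt{224310}}{3} \approx 2.0297 \cdot 10^{7} - 23996.0 i$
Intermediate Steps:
$F{\left(K \right)} = 1 + \frac{14}{K}$
$\left(-43430 + 42670\right) \left(\sqrt{-997 + F{\left(-15 \right)}} - 26706\right) = \left(-43430 + 42670\right) \left(\sqrt{-997 + \frac{14 - 15}{-15}} - 26706\right) = - 760 \left(\sqrt{-997 - - \frac{1}{15}} - 26706\right) = - 760 \left(\sqrt{-997 + \frac{1}{15}} - 26706\right) = - 760 \left(\sqrt{- \frac{14954}{15}} - 26706\right) = - 760 \left(\frac{i \sqrt{224310}}{15} - 26706\right) = - 760 \left(-26706 + \frac{i \sqrt{224310}}{15}\right) = 20296560 - \frac{152 i \sqrt{224310}}{3}$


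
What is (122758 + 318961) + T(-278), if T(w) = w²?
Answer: 519003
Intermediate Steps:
(122758 + 318961) + T(-278) = (122758 + 318961) + (-278)² = 441719 + 77284 = 519003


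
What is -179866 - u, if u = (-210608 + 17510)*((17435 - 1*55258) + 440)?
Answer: -7218762400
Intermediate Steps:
u = 7218582534 (u = -193098*((17435 - 55258) + 440) = -193098*(-37823 + 440) = -193098*(-37383) = 7218582534)
-179866 - u = -179866 - 1*7218582534 = -179866 - 7218582534 = -7218762400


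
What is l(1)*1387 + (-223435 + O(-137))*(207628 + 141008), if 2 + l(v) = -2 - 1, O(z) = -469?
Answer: -78061001879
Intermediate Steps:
l(v) = -5 (l(v) = -2 + (-2 - 1) = -2 - 3 = -5)
l(1)*1387 + (-223435 + O(-137))*(207628 + 141008) = -5*1387 + (-223435 - 469)*(207628 + 141008) = -6935 - 223904*348636 = -6935 - 78060994944 = -78061001879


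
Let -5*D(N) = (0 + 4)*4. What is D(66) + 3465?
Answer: 17309/5 ≈ 3461.8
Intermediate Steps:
D(N) = -16/5 (D(N) = -(0 + 4)*4/5 = -4*4/5 = -1/5*16 = -16/5)
D(66) + 3465 = -16/5 + 3465 = 17309/5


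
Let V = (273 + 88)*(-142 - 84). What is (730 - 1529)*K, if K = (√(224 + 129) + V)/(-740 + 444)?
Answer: -32593607/148 + 799*√353/296 ≈ -2.2018e+5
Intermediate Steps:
V = -81586 (V = 361*(-226) = -81586)
K = 40793/148 - √353/296 (K = (√(224 + 129) - 81586)/(-740 + 444) = (√353 - 81586)/(-296) = (-81586 + √353)*(-1/296) = 40793/148 - √353/296 ≈ 275.56)
(730 - 1529)*K = (730 - 1529)*(40793/148 - √353/296) = -799*(40793/148 - √353/296) = -32593607/148 + 799*√353/296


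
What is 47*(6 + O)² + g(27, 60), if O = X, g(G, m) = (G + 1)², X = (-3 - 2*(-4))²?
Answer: 45951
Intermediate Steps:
X = 25 (X = (-3 + 8)² = 5² = 25)
g(G, m) = (1 + G)²
O = 25
47*(6 + O)² + g(27, 60) = 47*(6 + 25)² + (1 + 27)² = 47*31² + 28² = 47*961 + 784 = 45167 + 784 = 45951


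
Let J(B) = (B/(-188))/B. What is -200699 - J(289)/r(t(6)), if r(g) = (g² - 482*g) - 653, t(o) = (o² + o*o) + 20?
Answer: -1378441674597/6868204 ≈ -2.0070e+5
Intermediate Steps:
J(B) = -1/188 (J(B) = (B*(-1/188))/B = (-B/188)/B = -1/188)
t(o) = 20 + 2*o² (t(o) = (o² + o²) + 20 = 2*o² + 20 = 20 + 2*o²)
r(g) = -653 + g² - 482*g
-200699 - J(289)/r(t(6)) = -200699 - (-1)/(188*(-653 + (20 + 2*6²)² - 482*(20 + 2*6²))) = -200699 - (-1)/(188*(-653 + (20 + 2*36)² - 482*(20 + 2*36))) = -200699 - (-1)/(188*(-653 + (20 + 72)² - 482*(20 + 72))) = -200699 - (-1)/(188*(-653 + 92² - 482*92)) = -200699 - (-1)/(188*(-653 + 8464 - 44344)) = -200699 - (-1)/(188*(-36533)) = -200699 - (-1)*(-1)/(188*36533) = -200699 - 1*1/6868204 = -200699 - 1/6868204 = -1378441674597/6868204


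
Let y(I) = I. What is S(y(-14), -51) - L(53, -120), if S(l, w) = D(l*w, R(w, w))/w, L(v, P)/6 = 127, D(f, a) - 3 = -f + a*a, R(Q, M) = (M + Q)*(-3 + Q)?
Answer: -10125405/17 ≈ -5.9561e+5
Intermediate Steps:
R(Q, M) = (-3 + Q)*(M + Q)
D(f, a) = 3 + a**2 - f (D(f, a) = 3 + (-f + a*a) = 3 + (-f + a**2) = 3 + (a**2 - f) = 3 + a**2 - f)
L(v, P) = 762 (L(v, P) = 6*127 = 762)
S(l, w) = (3 + (-6*w + 2*w**2)**2 - l*w)/w (S(l, w) = (3 + (w**2 - 3*w - 3*w + w*w)**2 - l*w)/w = (3 + (w**2 - 3*w - 3*w + w**2)**2 - l*w)/w = (3 + (-6*w + 2*w**2)**2 - l*w)/w)
S(y(-14), -51) - L(53, -120) = (-1*(-14) + 3/(-51) + 4*(-51)*(-3 - 51)**2) - 1*762 = (14 + 3*(-1/51) + 4*(-51)*(-54)**2) - 762 = (14 - 1/17 + 4*(-51)*2916) - 762 = (14 - 1/17 - 594864) - 762 = -10112451/17 - 762 = -10125405/17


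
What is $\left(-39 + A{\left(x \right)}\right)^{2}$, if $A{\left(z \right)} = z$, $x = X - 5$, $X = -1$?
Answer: $2025$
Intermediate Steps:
$x = -6$ ($x = -1 - 5 = -6$)
$\left(-39 + A{\left(x \right)}\right)^{2} = \left(-39 - 6\right)^{2} = \left(-45\right)^{2} = 2025$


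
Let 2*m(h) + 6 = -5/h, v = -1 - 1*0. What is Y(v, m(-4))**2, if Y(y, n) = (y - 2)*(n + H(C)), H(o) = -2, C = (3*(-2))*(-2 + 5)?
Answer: 11025/64 ≈ 172.27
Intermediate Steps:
C = -18 (C = -6*3 = -18)
v = -1 (v = -1 + 0 = -1)
m(h) = -3 - 5/(2*h) (m(h) = -3 + (-5/h)/2 = -3 - 5/(2*h))
Y(y, n) = (-2 + n)*(-2 + y) (Y(y, n) = (y - 2)*(n - 2) = (-2 + y)*(-2 + n) = (-2 + n)*(-2 + y))
Y(v, m(-4))**2 = (4 - 2*(-3 - 5/2/(-4)) - 2*(-1) + (-3 - 5/2/(-4))*(-1))**2 = (4 - 2*(-3 - 5/2*(-1/4)) + 2 + (-3 - 5/2*(-1/4))*(-1))**2 = (4 - 2*(-3 + 5/8) + 2 + (-3 + 5/8)*(-1))**2 = (4 - 2*(-19/8) + 2 - 19/8*(-1))**2 = (4 + 19/4 + 2 + 19/8)**2 = (105/8)**2 = 11025/64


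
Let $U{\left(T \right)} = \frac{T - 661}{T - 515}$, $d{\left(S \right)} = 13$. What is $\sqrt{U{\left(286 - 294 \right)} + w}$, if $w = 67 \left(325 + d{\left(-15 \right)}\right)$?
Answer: $\frac{\sqrt{6194687621}}{523} \approx 150.49$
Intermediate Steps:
$U{\left(T \right)} = \frac{-661 + T}{-515 + T}$
$w = 22646$ ($w = 67 \left(325 + 13\right) = 67 \cdot 338 = 22646$)
$\sqrt{U{\left(286 - 294 \right)} + w} = \sqrt{\frac{-661 + \left(286 - 294\right)}{-515 + \left(286 - 294\right)} + 22646} = \sqrt{\frac{-661 - 8}{-515 - 8} + 22646} = \sqrt{\frac{1}{-523} \left(-669\right) + 22646} = \sqrt{\left(- \frac{1}{523}\right) \left(-669\right) + 22646} = \sqrt{\frac{669}{523} + 22646} = \sqrt{\frac{11844527}{523}} = \frac{\sqrt{6194687621}}{523}$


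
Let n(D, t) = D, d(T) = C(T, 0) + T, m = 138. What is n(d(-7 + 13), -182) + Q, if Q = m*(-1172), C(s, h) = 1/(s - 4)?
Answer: -323459/2 ≈ -1.6173e+5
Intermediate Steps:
C(s, h) = 1/(-4 + s)
d(T) = T + 1/(-4 + T) (d(T) = 1/(-4 + T) + T = T + 1/(-4 + T))
Q = -161736 (Q = 138*(-1172) = -161736)
n(d(-7 + 13), -182) + Q = (1 + (-7 + 13)*(-4 + (-7 + 13)))/(-4 + (-7 + 13)) - 161736 = (1 + 6*(-4 + 6))/(-4 + 6) - 161736 = (1 + 6*2)/2 - 161736 = (1 + 12)/2 - 161736 = (½)*13 - 161736 = 13/2 - 161736 = -323459/2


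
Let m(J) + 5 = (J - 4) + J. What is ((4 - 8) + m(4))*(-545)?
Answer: 2725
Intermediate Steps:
m(J) = -9 + 2*J (m(J) = -5 + ((J - 4) + J) = -5 + ((-4 + J) + J) = -5 + (-4 + 2*J) = -9 + 2*J)
((4 - 8) + m(4))*(-545) = ((4 - 8) + (-9 + 2*4))*(-545) = (-4 + (-9 + 8))*(-545) = (-4 - 1)*(-545) = -5*(-545) = 2725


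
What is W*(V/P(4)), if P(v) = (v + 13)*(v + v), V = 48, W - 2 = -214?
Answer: -1272/17 ≈ -74.823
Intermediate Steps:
W = -212 (W = 2 - 214 = -212)
P(v) = 2*v*(13 + v) (P(v) = (13 + v)*(2*v) = 2*v*(13 + v))
W*(V/P(4)) = -10176/(2*4*(13 + 4)) = -10176/(2*4*17) = -10176/136 = -212*6/17 = -1272/17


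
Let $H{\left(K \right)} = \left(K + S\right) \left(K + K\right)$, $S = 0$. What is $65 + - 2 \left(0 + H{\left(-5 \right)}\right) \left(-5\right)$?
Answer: $565$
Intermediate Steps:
$H{\left(K \right)} = 2 K^{2}$ ($H{\left(K \right)} = \left(K + 0\right) \left(K + K\right) = K 2 K = 2 K^{2}$)
$65 + - 2 \left(0 + H{\left(-5 \right)}\right) \left(-5\right) = 65 + - 2 \left(0 + 2 \left(-5\right)^{2}\right) \left(-5\right) = 65 + - 2 \left(0 + 2 \cdot 25\right) \left(-5\right) = 65 + - 2 \left(0 + 50\right) \left(-5\right) = 65 + \left(-2\right) 50 \left(-5\right) = 65 - -500 = 65 + 500 = 565$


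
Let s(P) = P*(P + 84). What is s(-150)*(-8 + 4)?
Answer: -39600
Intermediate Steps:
s(P) = P*(84 + P)
s(-150)*(-8 + 4) = (-150*(84 - 150))*(-8 + 4) = -150*(-66)*(-4) = 9900*(-4) = -39600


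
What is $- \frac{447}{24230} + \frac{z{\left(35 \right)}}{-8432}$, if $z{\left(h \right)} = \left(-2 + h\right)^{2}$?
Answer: $- \frac{15077787}{102153680} \approx -0.1476$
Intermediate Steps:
$- \frac{447}{24230} + \frac{z{\left(35 \right)}}{-8432} = - \frac{447}{24230} + \frac{\left(-2 + 35\right)^{2}}{-8432} = \left(-447\right) \frac{1}{24230} + 33^{2} \left(- \frac{1}{8432}\right) = - \frac{447}{24230} + 1089 \left(- \frac{1}{8432}\right) = - \frac{447}{24230} - \frac{1089}{8432} = - \frac{15077787}{102153680}$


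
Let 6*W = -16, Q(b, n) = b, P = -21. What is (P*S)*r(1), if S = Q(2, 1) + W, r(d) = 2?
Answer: 28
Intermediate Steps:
W = -8/3 (W = (⅙)*(-16) = -8/3 ≈ -2.6667)
S = -⅔ (S = 2 - 8/3 = -⅔ ≈ -0.66667)
(P*S)*r(1) = -21*(-⅔)*2 = 14*2 = 28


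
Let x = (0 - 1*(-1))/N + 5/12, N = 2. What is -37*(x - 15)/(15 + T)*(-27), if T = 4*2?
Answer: -56277/92 ≈ -611.71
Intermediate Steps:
T = 8
x = 11/12 (x = (0 - 1*(-1))/2 + 5/12 = (0 + 1)*(½) + 5*(1/12) = 1*(½) + 5/12 = ½ + 5/12 = 11/12 ≈ 0.91667)
-37*(x - 15)/(15 + T)*(-27) = -37*(11/12 - 15)/(15 + 8)*(-27) = -(-6253)/(12*23)*(-27) = -37*(-169/276)*(-27) = (6253/276)*(-27) = -56277/92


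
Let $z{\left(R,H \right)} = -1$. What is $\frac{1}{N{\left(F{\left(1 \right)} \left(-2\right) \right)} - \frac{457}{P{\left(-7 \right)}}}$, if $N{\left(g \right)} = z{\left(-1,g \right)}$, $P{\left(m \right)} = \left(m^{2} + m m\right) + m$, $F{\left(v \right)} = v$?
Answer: $- \frac{91}{548} \approx -0.16606$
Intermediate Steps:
$P{\left(m \right)} = m + 2 m^{2}$ ($P{\left(m \right)} = \left(m^{2} + m^{2}\right) + m = 2 m^{2} + m = m + 2 m^{2}$)
$N{\left(g \right)} = -1$
$\frac{1}{N{\left(F{\left(1 \right)} \left(-2\right) \right)} - \frac{457}{P{\left(-7 \right)}}} = \frac{1}{-1 - \frac{457}{\left(-7\right) \left(1 + 2 \left(-7\right)\right)}} = \frac{1}{-1 - \frac{457}{\left(-7\right) \left(1 - 14\right)}} = \frac{1}{-1 - \frac{457}{\left(-7\right) \left(-13\right)}} = \frac{1}{-1 - \frac{457}{91}} = \frac{1}{- \frac{548}{91}} = - \frac{91}{548}$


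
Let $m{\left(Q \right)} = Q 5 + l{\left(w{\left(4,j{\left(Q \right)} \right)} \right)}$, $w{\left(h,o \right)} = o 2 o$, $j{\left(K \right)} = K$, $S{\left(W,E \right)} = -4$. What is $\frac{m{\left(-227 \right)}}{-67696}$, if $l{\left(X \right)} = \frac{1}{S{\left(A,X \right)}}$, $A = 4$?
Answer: $\frac{4541}{270784} \approx 0.01677$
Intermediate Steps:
$w{\left(h,o \right)} = 2 o^{2}$ ($w{\left(h,o \right)} = 2 o o = 2 o^{2}$)
$l{\left(X \right)} = - \frac{1}{4}$ ($l{\left(X \right)} = \frac{1}{-4} = - \frac{1}{4}$)
$m{\left(Q \right)} = - \frac{1}{4} + 5 Q$ ($m{\left(Q \right)} = Q 5 - \frac{1}{4} = 5 Q - \frac{1}{4} = - \frac{1}{4} + 5 Q$)
$\frac{m{\left(-227 \right)}}{-67696} = \frac{- \frac{1}{4} + 5 \left(-227\right)}{-67696} = \left(- \frac{1}{4} - 1135\right) \left(- \frac{1}{67696}\right) = \left(- \frac{4541}{4}\right) \left(- \frac{1}{67696}\right) = \frac{4541}{270784}$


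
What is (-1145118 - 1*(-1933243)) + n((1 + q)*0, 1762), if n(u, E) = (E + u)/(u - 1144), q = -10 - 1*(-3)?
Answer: 450806619/572 ≈ 7.8812e+5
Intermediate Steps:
q = -7 (q = -10 + 3 = -7)
n(u, E) = (E + u)/(-1144 + u)
(-1145118 - 1*(-1933243)) + n((1 + q)*0, 1762) = (-1145118 - 1*(-1933243)) + (1762 + (1 - 7)*0)/(-1144 + (1 - 7)*0) = (-1145118 + 1933243) + (1762 - 6*0)/(-1144 - 6*0) = 788125 + (1762 + 0)/(-1144 + 0) = 788125 + 1762/(-1144) = 788125 - 1/1144*1762 = 788125 - 881/572 = 450806619/572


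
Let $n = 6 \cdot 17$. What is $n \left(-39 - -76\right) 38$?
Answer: $143412$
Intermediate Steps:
$n = 102$
$n \left(-39 - -76\right) 38 = 102 \left(-39 - -76\right) 38 = 102 \left(-39 + 76\right) 38 = 102 \cdot 37 \cdot 38 = 3774 \cdot 38 = 143412$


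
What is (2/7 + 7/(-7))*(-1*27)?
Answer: 135/7 ≈ 19.286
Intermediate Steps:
(2/7 + 7/(-7))*(-1*27) = (2*(1/7) + 7*(-1/7))*(-27) = (2/7 - 1)*(-27) = -5/7*(-27) = 135/7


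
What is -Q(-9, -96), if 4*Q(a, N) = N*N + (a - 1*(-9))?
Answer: -2304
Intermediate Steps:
Q(a, N) = 9/4 + a/4 + N²/4 (Q(a, N) = (N*N + (a - 1*(-9)))/4 = (N² + (a + 9))/4 = (N² + (9 + a))/4 = (9 + a + N²)/4 = 9/4 + a/4 + N²/4)
-Q(-9, -96) = -(9/4 + (¼)*(-9) + (¼)*(-96)²) = -(9/4 - 9/4 + (¼)*9216) = -(9/4 - 9/4 + 2304) = -1*2304 = -2304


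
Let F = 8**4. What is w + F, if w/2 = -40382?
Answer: -76668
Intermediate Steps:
F = 4096
w = -80764 (w = 2*(-40382) = -80764)
w + F = -80764 + 4096 = -76668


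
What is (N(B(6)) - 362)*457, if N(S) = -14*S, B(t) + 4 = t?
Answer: -178230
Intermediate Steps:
B(t) = -4 + t
(N(B(6)) - 362)*457 = (-14*(-4 + 6) - 362)*457 = (-14*2 - 362)*457 = (-28 - 362)*457 = -390*457 = -178230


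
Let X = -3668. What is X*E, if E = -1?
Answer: 3668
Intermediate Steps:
X*E = -3668*(-1) = 3668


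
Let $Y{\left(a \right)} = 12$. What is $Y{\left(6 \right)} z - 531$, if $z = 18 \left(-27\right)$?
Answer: $-6363$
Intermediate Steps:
$z = -486$
$Y{\left(6 \right)} z - 531 = 12 \left(-486\right) - 531 = -5832 - 531 = -6363$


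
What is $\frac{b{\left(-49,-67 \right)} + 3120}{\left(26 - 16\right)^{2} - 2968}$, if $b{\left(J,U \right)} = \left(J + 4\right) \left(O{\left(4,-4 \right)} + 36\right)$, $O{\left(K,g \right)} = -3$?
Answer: $- \frac{545}{956} \approx -0.57008$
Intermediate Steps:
$b{\left(J,U \right)} = 132 + 33 J$ ($b{\left(J,U \right)} = \left(J + 4\right) \left(-3 + 36\right) = \left(4 + J\right) 33 = 132 + 33 J$)
$\frac{b{\left(-49,-67 \right)} + 3120}{\left(26 - 16\right)^{2} - 2968} = \frac{\left(132 + 33 \left(-49\right)\right) + 3120}{\left(26 - 16\right)^{2} - 2968} = \frac{\left(132 - 1617\right) + 3120}{10^{2} - 2968} = \frac{-1485 + 3120}{100 - 2968} = \frac{1635}{-2868} = 1635 \left(- \frac{1}{2868}\right) = - \frac{545}{956}$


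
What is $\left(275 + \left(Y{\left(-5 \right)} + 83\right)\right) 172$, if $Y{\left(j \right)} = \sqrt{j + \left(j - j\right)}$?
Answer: $61576 + 172 i \sqrt{5} \approx 61576.0 + 384.6 i$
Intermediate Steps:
$Y{\left(j \right)} = \sqrt{j}$ ($Y{\left(j \right)} = \sqrt{j + 0} = \sqrt{j}$)
$\left(275 + \left(Y{\left(-5 \right)} + 83\right)\right) 172 = \left(275 + \left(\sqrt{-5} + 83\right)\right) 172 = \left(275 + \left(i \sqrt{5} + 83\right)\right) 172 = \left(275 + \left(83 + i \sqrt{5}\right)\right) 172 = \left(358 + i \sqrt{5}\right) 172 = 61576 + 172 i \sqrt{5}$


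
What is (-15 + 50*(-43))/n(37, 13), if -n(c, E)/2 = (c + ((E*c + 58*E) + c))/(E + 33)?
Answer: 49795/1309 ≈ 38.040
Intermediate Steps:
n(c, E) = -2*(2*c + 58*E + E*c)/(33 + E) (n(c, E) = -2*(c + ((E*c + 58*E) + c))/(E + 33) = -2*(c + ((58*E + E*c) + c))/(33 + E) = -2*(c + (c + 58*E + E*c))/(33 + E) = -2*(2*c + 58*E + E*c)/(33 + E))
(-15 + 50*(-43))/n(37, 13) = (-15 + 50*(-43))/((2*(-58*13 - 2*37 - 1*13*37)/(33 + 13))) = (-15 - 2150)/((2*(-754 - 74 - 481)/46)) = -2165/(2*(1/46)*(-1309)) = -2165/(-1309/23) = -2165*(-23/1309) = 49795/1309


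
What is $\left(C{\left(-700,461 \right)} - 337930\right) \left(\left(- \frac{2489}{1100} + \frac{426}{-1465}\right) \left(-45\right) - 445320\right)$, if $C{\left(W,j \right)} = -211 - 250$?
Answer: $\frac{9711117923534757}{64460} \approx 1.5065 \cdot 10^{11}$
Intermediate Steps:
$C{\left(W,j \right)} = -461$ ($C{\left(W,j \right)} = -211 - 250 = -461$)
$\left(C{\left(-700,461 \right)} - 337930\right) \left(\left(- \frac{2489}{1100} + \frac{426}{-1465}\right) \left(-45\right) - 445320\right) = \left(-461 - 337930\right) \left(\left(- \frac{2489}{1100} + \frac{426}{-1465}\right) \left(-45\right) - 445320\right) = - 338391 \left(\left(\left(-2489\right) \frac{1}{1100} + 426 \left(- \frac{1}{1465}\right)\right) \left(-45\right) - 445320\right) = - 338391 \left(\left(- \frac{2489}{1100} - \frac{426}{1465}\right) \left(-45\right) - 445320\right) = - 338391 \left(\left(- \frac{822997}{322300}\right) \left(-45\right) - 445320\right) = - 338391 \left(\frac{7406973}{64460} - 445320\right) = \left(-338391\right) \left(- \frac{28697920227}{64460}\right) = \frac{9711117923534757}{64460}$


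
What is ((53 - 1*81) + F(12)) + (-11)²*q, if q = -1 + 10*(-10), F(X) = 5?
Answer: -12244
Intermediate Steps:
q = -101 (q = -1 - 100 = -101)
((53 - 1*81) + F(12)) + (-11)²*q = ((53 - 1*81) + 5) + (-11)²*(-101) = ((53 - 81) + 5) + 121*(-101) = (-28 + 5) - 12221 = -23 - 12221 = -12244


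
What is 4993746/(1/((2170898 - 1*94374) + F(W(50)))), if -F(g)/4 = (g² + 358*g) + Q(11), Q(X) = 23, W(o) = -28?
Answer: 10553742846432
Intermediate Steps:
F(g) = -92 - 1432*g - 4*g² (F(g) = -4*((g² + 358*g) + 23) = -4*(23 + g² + 358*g) = -92 - 1432*g - 4*g²)
4993746/(1/((2170898 - 1*94374) + F(W(50)))) = 4993746/(1/((2170898 - 1*94374) + (-92 - 1432*(-28) - 4*(-28)²))) = 4993746/(1/((2170898 - 94374) + (-92 + 40096 - 4*784))) = 4993746/(1/(2076524 + (-92 + 40096 - 3136))) = 4993746/(1/(2076524 + 36868)) = 4993746/(1/2113392) = 4993746*2113392 = 10553742846432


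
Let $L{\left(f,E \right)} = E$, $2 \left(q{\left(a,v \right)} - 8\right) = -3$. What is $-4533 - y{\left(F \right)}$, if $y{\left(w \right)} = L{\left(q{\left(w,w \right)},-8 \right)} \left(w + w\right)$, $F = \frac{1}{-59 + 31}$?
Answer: $- \frac{31735}{7} \approx -4533.6$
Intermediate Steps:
$q{\left(a,v \right)} = \frac{13}{2}$ ($q{\left(a,v \right)} = 8 + \frac{1}{2} \left(-3\right) = 8 - \frac{3}{2} = \frac{13}{2}$)
$F = - \frac{1}{28}$ ($F = \frac{1}{-28} = - \frac{1}{28} \approx -0.035714$)
$y{\left(w \right)} = - 16 w$ ($y{\left(w \right)} = - 8 \left(w + w\right) = - 8 \cdot 2 w = - 16 w$)
$-4533 - y{\left(F \right)} = -4533 - \left(-16\right) \left(- \frac{1}{28}\right) = -4533 - \frac{4}{7} = - \frac{31735}{7}$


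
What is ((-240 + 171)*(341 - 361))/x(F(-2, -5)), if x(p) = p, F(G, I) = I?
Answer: -276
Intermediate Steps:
((-240 + 171)*(341 - 361))/x(F(-2, -5)) = ((-240 + 171)*(341 - 361))/(-5) = -69*(-20)*(-1/5) = 1380*(-1/5) = -276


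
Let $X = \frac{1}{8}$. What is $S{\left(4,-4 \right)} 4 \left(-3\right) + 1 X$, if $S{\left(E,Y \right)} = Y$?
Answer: $\frac{385}{8} \approx 48.125$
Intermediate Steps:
$X = \frac{1}{8} \approx 0.125$
$S{\left(4,-4 \right)} 4 \left(-3\right) + 1 X = \left(-4\right) 4 \left(-3\right) + 1 \cdot \frac{1}{8} = \left(-16\right) \left(-3\right) + \frac{1}{8} = 48 + \frac{1}{8} = \frac{385}{8}$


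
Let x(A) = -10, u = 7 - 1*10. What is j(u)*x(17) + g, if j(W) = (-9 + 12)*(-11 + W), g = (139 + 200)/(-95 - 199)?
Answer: 41047/98 ≈ 418.85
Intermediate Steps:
u = -3 (u = 7 - 10 = -3)
g = -113/98 (g = 339/(-294) = 339*(-1/294) = -113/98 ≈ -1.1531)
j(W) = -33 + 3*W (j(W) = 3*(-11 + W) = -33 + 3*W)
j(u)*x(17) + g = (-33 + 3*(-3))*(-10) - 113/98 = (-33 - 9)*(-10) - 113/98 = -42*(-10) - 113/98 = 420 - 113/98 = 41047/98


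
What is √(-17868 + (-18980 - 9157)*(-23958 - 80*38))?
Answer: 3*√84402762 ≈ 27561.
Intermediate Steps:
√(-17868 + (-18980 - 9157)*(-23958 - 80*38)) = √(-17868 - 28137*(-23958 - 3040)) = √(-17868 - 28137*(-26998)) = √(-17868 + 759642726) = √759624858 = 3*√84402762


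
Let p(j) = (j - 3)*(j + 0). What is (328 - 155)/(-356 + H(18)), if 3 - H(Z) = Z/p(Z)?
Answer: -2595/5296 ≈ -0.48999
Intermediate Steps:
p(j) = j*(-3 + j) (p(j) = (-3 + j)*j = j*(-3 + j))
H(Z) = 3 - 1/(-3 + Z) (H(Z) = 3 - Z/(Z*(-3 + Z)) = 3 - Z*1/(Z*(-3 + Z)) = 3 - 1/(-3 + Z))
(328 - 155)/(-356 + H(18)) = (328 - 155)/(-356 + (-10 + 3*18)/(-3 + 18)) = 173/(-356 + (-10 + 54)/15) = 173/(-356 + (1/15)*44) = 173/(-356 + 44/15) = 173/(-5296/15) = 173*(-15/5296) = -2595/5296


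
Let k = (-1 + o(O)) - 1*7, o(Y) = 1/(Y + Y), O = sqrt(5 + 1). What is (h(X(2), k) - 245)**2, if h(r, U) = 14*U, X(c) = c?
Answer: 764743/6 - 833*sqrt(6) ≈ 1.2542e+5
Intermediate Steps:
O = sqrt(6) ≈ 2.4495
o(Y) = 1/(2*Y)
k = -8 + sqrt(6)/12 (k = (-1 + 1/(2*(sqrt(6)))) - 1*7 = (-1 + (sqrt(6)/6)/2) - 7 = (-1 + sqrt(6)/12) - 7 = -8 + sqrt(6)/12 ≈ -7.7959)
(h(X(2), k) - 245)**2 = (14*(-8 + sqrt(6)/12) - 245)**2 = ((-112 + 7*sqrt(6)/6) - 245)**2 = (-357 + 7*sqrt(6)/6)**2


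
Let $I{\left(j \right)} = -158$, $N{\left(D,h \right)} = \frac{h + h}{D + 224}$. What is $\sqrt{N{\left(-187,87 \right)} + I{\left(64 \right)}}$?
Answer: $\frac{2 i \sqrt{52466}}{37} \approx 12.381 i$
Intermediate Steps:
$N{\left(D,h \right)} = \frac{2 h}{224 + D}$
$\sqrt{N{\left(-187,87 \right)} + I{\left(64 \right)}} = \sqrt{2 \cdot 87 \frac{1}{224 - 187} - 158} = \sqrt{2 \cdot 87 \cdot \frac{1}{37} - 158} = \sqrt{\frac{174}{37} - 158} = \sqrt{- \frac{5672}{37}} = \frac{2 i \sqrt{52466}}{37}$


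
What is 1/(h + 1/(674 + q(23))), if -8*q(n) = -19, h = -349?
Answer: -5411/1888431 ≈ -0.0028653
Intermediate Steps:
q(n) = 19/8 (q(n) = -⅛*(-19) = 19/8)
1/(h + 1/(674 + q(23))) = 1/(-349 + 1/(674 + 19/8)) = 1/(-349 + 1/(5411/8)) = 1/(-349 + 8/5411) = 1/(-1888431/5411) = -5411/1888431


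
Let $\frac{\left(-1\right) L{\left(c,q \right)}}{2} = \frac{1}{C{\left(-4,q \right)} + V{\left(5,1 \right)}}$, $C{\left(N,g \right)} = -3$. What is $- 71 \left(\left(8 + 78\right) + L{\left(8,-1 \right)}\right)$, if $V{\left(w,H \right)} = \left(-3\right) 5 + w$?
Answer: $- \frac{79520}{13} \approx -6116.9$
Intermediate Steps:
$V{\left(w,H \right)} = -15 + w$
$L{\left(c,q \right)} = \frac{2}{13}$ ($L{\left(c,q \right)} = - \frac{2}{-3 + \left(-15 + 5\right)} = - \frac{2}{-3 - 10} = - \frac{2}{-13} = \left(-2\right) \left(- \frac{1}{13}\right) = \frac{2}{13}$)
$- 71 \left(\left(8 + 78\right) + L{\left(8,-1 \right)}\right) = - 71 \left(\left(8 + 78\right) + \frac{2}{13}\right) = - 71 \left(86 + \frac{2}{13}\right) = \left(-71\right) \frac{1120}{13} = - \frac{79520}{13}$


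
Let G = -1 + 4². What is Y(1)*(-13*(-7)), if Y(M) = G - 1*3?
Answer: 1092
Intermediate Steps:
G = 15 (G = -1 + 16 = 15)
Y(M) = 12 (Y(M) = 15 - 1*3 = 15 - 3 = 12)
Y(1)*(-13*(-7)) = 12*(-13*(-7)) = 12*91 = 1092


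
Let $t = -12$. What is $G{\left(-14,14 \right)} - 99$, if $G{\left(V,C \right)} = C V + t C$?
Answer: $-463$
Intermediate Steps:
$G{\left(V,C \right)} = - 12 C + C V$ ($G{\left(V,C \right)} = C V - 12 C = - 12 C + C V$)
$G{\left(-14,14 \right)} - 99 = 14 \left(-12 - 14\right) - 99 = 14 \left(-26\right) - 99 = -364 - 99 = -463$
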